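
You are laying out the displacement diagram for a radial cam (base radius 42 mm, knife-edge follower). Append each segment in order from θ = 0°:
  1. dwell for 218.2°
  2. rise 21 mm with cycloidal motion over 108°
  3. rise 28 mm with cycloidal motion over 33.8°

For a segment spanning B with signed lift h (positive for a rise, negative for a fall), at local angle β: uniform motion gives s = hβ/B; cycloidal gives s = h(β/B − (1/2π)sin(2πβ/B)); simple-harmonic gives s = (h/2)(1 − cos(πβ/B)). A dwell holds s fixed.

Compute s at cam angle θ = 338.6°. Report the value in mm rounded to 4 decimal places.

seg 1 [0°–218.2°] dwell: s stays 0.0000
seg 2 [218.2°–326.2°] cycloidal, h=21: full span → s += 21 → s = 21.0000
seg 3 [326.2°–360°] cycloidal, h=28: θ=338.6° here. β=12.4, B=33.8. 28·(0.3669 − sin(2π·0.3669)/(2π)) = 6.9642 → s = 27.9642

27.9642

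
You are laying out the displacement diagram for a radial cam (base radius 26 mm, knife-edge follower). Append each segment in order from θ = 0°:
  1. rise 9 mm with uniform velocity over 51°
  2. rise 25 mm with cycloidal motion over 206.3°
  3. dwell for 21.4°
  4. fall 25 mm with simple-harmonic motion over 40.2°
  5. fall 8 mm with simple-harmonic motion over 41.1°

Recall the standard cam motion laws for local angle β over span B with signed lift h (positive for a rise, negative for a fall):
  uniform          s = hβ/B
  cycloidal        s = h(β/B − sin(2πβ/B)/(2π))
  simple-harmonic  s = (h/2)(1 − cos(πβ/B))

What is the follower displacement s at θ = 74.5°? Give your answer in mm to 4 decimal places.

seg 1 [0°–51°] uniform, h=9: full span → s += 9 → s = 9.0000
seg 2 [51°–257.3°] cycloidal, h=25: θ=74.5° here. β=23.5, B=206.3. 25·(0.1139 − sin(2π·0.1139)/(2π)) = 0.2370 → s = 9.2370

9.2370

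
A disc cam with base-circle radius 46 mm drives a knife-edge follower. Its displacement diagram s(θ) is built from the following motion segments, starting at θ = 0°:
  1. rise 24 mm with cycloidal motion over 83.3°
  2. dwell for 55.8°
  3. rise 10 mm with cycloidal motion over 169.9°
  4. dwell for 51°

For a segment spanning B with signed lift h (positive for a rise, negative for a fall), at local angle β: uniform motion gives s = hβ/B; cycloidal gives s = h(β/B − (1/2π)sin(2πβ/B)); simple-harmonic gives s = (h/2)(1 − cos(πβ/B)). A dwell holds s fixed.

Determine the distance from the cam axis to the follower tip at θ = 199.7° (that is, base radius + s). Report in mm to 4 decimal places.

seg 1 [0°–83.3°] cycloidal, h=24: full span → s += 24 → s = 24.0000
seg 2 [83.3°–139.1°] dwell: s stays 24.0000
seg 3 [139.1°–309°] cycloidal, h=10: θ=199.7° here. β=60.6, B=169.9. 10·(0.3567 − sin(2π·0.3567)/(2π)) = 2.3196 → s = 26.3196
radial distance = base radius + s = 46 + 26.3196 = 72.3196

72.3196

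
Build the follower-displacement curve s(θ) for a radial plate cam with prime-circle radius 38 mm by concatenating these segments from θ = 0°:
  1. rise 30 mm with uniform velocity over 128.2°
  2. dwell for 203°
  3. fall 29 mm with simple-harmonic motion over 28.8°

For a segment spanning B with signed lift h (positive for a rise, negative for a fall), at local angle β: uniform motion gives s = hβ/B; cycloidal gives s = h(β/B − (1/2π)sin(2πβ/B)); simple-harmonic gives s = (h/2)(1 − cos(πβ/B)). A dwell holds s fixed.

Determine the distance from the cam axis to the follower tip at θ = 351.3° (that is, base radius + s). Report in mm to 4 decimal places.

seg 1 [0°–128.2°] uniform, h=30: full span → s += 30 → s = 30.0000
seg 2 [128.2°–331.2°] dwell: s stays 30.0000
seg 3 [331.2°–360°] simple-harmonic, h=-29: θ=351.3° here. β=20.1, B=28.8. -29/2·(1 − cos(π·0.6979)) = -22.9459 → s = 7.0541
radial distance = base radius + s = 38 + 7.0541 = 45.0541

45.0541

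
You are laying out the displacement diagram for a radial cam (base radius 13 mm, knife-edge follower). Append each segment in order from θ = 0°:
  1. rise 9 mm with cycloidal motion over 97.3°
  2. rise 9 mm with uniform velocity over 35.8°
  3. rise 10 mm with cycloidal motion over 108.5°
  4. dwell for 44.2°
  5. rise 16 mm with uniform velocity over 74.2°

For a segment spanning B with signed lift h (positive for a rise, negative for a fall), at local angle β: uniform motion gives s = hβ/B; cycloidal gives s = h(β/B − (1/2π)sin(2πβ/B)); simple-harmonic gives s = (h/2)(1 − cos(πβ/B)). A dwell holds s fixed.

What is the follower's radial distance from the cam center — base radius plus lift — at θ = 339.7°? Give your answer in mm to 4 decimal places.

seg 1 [0°–97.3°] cycloidal, h=9: full span → s += 9 → s = 9.0000
seg 2 [97.3°–133.1°] uniform, h=9: full span → s += 9 → s = 18.0000
seg 3 [133.1°–241.6°] cycloidal, h=10: full span → s += 10 → s = 28.0000
seg 4 [241.6°–285.8°] dwell: s stays 28.0000
seg 5 [285.8°–360°] uniform, h=16: θ=339.7° here. β=53.9, B=74.2. 16·53.9/74.2 = 11.6226 → s = 39.6226
radial distance = base radius + s = 13 + 39.6226 = 52.6226

52.6226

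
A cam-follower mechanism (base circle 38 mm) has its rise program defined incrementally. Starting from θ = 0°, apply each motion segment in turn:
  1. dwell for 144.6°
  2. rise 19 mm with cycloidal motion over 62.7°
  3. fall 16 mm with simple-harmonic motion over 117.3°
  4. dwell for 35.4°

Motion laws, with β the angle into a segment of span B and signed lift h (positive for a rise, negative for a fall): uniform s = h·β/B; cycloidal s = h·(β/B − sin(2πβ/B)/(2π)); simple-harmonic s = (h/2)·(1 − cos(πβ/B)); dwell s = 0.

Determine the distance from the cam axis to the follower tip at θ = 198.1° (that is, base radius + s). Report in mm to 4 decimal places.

seg 1 [0°–144.6°] dwell: s stays 0.0000
seg 2 [144.6°–207.3°] cycloidal, h=19: θ=198.1° here. β=53.5, B=62.7. 19·(0.8533 − sin(2π·0.8533)/(2π)) = 18.6215 → s = 18.6215
radial distance = base radius + s = 38 + 18.6215 = 56.6215

56.6215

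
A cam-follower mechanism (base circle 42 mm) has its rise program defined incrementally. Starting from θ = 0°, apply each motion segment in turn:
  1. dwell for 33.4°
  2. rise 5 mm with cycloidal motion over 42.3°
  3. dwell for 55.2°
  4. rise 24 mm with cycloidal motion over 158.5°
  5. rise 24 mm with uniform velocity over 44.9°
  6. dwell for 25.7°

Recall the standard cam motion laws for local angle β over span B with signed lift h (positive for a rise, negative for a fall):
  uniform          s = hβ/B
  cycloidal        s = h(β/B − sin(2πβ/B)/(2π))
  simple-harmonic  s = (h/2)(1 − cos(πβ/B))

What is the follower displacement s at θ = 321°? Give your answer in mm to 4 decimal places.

seg 1 [0°–33.4°] dwell: s stays 0.0000
seg 2 [33.4°–75.7°] cycloidal, h=5: full span → s += 5 → s = 5.0000
seg 3 [75.7°–130.9°] dwell: s stays 5.0000
seg 4 [130.9°–289.4°] cycloidal, h=24: full span → s += 24 → s = 29.0000
seg 5 [289.4°–334.3°] uniform, h=24: θ=321° here. β=31.6, B=44.9. 24·31.6/44.9 = 16.8909 → s = 45.8909

45.8909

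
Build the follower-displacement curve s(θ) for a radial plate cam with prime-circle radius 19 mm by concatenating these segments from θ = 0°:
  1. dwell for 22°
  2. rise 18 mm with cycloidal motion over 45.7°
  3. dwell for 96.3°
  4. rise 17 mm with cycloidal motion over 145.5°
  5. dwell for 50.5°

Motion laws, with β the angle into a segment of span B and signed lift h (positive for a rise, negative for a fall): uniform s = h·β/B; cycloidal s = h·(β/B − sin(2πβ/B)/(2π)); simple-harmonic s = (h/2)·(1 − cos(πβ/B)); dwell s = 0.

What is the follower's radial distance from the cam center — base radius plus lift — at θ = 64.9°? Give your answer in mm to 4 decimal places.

seg 1 [0°–22°] dwell: s stays 0.0000
seg 2 [22°–67.7°] cycloidal, h=18: θ=64.9° here. β=42.9, B=45.7. 18·(0.9387 − sin(2π·0.9387)/(2π)) = 17.9730 → s = 17.9730
radial distance = base radius + s = 19 + 17.9730 = 36.9730

36.9730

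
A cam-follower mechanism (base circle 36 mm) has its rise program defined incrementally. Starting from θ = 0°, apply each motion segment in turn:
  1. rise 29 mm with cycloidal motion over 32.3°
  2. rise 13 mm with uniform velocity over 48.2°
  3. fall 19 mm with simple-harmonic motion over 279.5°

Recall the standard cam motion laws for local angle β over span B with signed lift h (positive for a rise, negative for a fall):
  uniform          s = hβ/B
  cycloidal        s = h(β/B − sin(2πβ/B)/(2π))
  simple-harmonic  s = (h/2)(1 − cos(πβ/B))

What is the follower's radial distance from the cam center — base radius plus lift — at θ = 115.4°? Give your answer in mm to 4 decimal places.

seg 1 [0°–32.3°] cycloidal, h=29: full span → s += 29 → s = 29.0000
seg 2 [32.3°–80.5°] uniform, h=13: full span → s += 13 → s = 42.0000
seg 3 [80.5°–360°] simple-harmonic, h=-19: θ=115.4° here. β=34.9, B=279.5. -19/2·(1 − cos(π·0.1249)) = -0.7216 → s = 41.2784
radial distance = base radius + s = 36 + 41.2784 = 77.2784

77.2784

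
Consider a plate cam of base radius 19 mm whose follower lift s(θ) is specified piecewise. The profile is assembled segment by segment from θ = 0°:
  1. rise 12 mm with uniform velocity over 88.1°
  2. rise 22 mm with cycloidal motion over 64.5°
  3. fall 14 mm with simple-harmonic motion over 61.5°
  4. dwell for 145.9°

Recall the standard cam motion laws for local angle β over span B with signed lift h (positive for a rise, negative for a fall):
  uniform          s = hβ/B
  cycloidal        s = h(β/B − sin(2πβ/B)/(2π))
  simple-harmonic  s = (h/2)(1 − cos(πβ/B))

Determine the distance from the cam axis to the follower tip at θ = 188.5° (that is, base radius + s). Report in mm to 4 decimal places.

seg 1 [0°–88.1°] uniform, h=12: full span → s += 12 → s = 12.0000
seg 2 [88.1°–152.6°] cycloidal, h=22: full span → s += 22 → s = 34.0000
seg 3 [152.6°–214.1°] simple-harmonic, h=-14: θ=188.5° here. β=35.9, B=61.5. -14/2·(1 − cos(π·0.5837)) = -8.8204 → s = 25.1796
radial distance = base radius + s = 19 + 25.1796 = 44.1796

44.1796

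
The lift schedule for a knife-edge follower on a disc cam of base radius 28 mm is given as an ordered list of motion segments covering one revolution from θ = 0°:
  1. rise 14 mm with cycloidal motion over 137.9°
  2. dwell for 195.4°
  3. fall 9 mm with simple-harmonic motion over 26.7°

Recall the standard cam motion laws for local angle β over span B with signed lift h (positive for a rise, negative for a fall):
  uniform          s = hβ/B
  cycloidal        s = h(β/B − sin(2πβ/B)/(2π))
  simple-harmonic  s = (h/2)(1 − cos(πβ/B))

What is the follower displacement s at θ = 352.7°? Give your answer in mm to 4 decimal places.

seg 1 [0°–137.9°] cycloidal, h=14: full span → s += 14 → s = 14.0000
seg 2 [137.9°–333.3°] dwell: s stays 14.0000
seg 3 [333.3°–360°] simple-harmonic, h=-9: θ=352.7° here. β=19.4, B=26.7. -9/2·(1 − cos(π·0.7266)) = -7.4396 → s = 6.5604

6.5604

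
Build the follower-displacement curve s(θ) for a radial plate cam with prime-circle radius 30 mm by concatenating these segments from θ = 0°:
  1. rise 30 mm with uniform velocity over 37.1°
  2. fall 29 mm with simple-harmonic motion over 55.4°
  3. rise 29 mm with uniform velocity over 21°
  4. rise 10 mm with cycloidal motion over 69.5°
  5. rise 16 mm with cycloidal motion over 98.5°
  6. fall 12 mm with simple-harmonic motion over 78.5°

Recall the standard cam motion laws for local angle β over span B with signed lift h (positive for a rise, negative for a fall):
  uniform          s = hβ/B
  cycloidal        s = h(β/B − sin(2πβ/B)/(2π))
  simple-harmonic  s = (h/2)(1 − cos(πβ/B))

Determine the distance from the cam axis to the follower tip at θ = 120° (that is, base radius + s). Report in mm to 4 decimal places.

seg 1 [0°–37.1°] uniform, h=30: full span → s += 30 → s = 30.0000
seg 2 [37.1°–92.5°] simple-harmonic, h=-29: full span → s += -29 → s = 1.0000
seg 3 [92.5°–113.5°] uniform, h=29: full span → s += 29 → s = 30.0000
seg 4 [113.5°–183°] cycloidal, h=10: θ=120° here. β=6.5, B=69.5. 10·(0.0935 − sin(2π·0.0935)/(2π)) = 0.0529 → s = 30.0529
radial distance = base radius + s = 30 + 30.0529 = 60.0529

60.0529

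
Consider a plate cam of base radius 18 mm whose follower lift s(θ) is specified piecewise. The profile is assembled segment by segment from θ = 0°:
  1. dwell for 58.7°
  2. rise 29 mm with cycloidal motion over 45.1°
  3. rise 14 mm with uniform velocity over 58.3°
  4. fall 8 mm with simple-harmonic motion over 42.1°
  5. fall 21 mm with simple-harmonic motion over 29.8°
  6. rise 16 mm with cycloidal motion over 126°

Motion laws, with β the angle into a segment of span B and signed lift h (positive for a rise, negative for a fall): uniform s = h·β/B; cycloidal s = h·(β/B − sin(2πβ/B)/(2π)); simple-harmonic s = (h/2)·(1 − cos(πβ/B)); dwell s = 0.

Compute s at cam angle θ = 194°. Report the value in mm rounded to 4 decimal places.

seg 1 [0°–58.7°] dwell: s stays 0.0000
seg 2 [58.7°–103.8°] cycloidal, h=29: full span → s += 29 → s = 29.0000
seg 3 [103.8°–162.1°] uniform, h=14: full span → s += 14 → s = 43.0000
seg 4 [162.1°–204.2°] simple-harmonic, h=-8: θ=194° here. β=31.9, B=42.1. -8/2·(1 − cos(π·0.7577)) = -6.8962 → s = 36.1038

36.1038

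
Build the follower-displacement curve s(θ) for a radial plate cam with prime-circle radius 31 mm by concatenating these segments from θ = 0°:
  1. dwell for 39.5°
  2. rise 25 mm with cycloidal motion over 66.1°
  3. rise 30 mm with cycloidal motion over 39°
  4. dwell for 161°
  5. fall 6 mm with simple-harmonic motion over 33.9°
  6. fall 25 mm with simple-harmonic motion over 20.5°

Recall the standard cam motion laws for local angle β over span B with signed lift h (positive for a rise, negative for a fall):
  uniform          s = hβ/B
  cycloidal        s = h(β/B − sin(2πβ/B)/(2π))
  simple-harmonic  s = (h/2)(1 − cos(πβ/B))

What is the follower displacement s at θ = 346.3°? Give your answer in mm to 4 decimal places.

seg 1 [0°–39.5°] dwell: s stays 0.0000
seg 2 [39.5°–105.6°] cycloidal, h=25: full span → s += 25 → s = 25.0000
seg 3 [105.6°–144.6°] cycloidal, h=30: full span → s += 30 → s = 55.0000
seg 4 [144.6°–305.6°] dwell: s stays 55.0000
seg 5 [305.6°–339.5°] simple-harmonic, h=-6: full span → s += -6 → s = 49.0000
seg 6 [339.5°–360°] simple-harmonic, h=-25: θ=346.3° here. β=6.8, B=20.5. -25/2·(1 − cos(π·0.3317)) = -6.1948 → s = 42.8052

42.8052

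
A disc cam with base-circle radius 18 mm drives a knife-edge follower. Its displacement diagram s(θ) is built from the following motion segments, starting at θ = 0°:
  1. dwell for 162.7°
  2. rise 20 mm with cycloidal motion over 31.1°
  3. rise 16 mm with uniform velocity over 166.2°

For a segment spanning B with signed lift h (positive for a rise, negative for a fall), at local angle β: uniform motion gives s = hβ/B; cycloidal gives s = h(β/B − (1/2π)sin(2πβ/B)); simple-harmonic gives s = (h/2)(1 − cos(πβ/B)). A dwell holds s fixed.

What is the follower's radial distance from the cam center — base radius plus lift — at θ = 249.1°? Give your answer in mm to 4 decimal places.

seg 1 [0°–162.7°] dwell: s stays 0.0000
seg 2 [162.7°–193.8°] cycloidal, h=20: full span → s += 20 → s = 20.0000
seg 3 [193.8°–360°] uniform, h=16: θ=249.1° here. β=55.3, B=166.2. 16·55.3/166.2 = 5.3237 → s = 25.3237
radial distance = base radius + s = 18 + 25.3237 = 43.3237

43.3237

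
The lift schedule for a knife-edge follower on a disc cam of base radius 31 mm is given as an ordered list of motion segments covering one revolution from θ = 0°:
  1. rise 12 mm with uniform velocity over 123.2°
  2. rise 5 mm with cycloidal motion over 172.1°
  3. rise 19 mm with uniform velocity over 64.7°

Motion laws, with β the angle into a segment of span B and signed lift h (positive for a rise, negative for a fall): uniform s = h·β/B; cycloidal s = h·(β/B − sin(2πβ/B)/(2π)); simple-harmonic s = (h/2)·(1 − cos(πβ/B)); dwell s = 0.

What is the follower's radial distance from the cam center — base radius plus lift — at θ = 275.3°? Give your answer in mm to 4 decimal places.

seg 1 [0°–123.2°] uniform, h=12: full span → s += 12 → s = 12.0000
seg 2 [123.2°–295.3°] cycloidal, h=5: θ=275.3° here. β=152.1, B=172.1. 5·(0.8838 − sin(2π·0.8838)/(2π)) = 4.9497 → s = 16.9497
radial distance = base radius + s = 31 + 16.9497 = 47.9497

47.9497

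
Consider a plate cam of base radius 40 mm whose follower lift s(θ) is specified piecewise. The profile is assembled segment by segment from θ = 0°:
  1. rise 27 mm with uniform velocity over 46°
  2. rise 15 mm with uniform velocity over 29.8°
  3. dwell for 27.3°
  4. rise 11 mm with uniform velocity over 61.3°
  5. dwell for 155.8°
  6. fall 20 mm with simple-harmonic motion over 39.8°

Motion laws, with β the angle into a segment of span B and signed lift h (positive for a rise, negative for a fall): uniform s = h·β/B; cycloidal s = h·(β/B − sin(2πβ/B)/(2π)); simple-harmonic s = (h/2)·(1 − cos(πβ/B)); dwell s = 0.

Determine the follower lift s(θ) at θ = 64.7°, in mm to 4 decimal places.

seg 1 [0°–46°] uniform, h=27: full span → s += 27 → s = 27.0000
seg 2 [46°–75.8°] uniform, h=15: θ=64.7° here. β=18.7, B=29.8. 15·18.7/29.8 = 9.4128 → s = 36.4128

36.4128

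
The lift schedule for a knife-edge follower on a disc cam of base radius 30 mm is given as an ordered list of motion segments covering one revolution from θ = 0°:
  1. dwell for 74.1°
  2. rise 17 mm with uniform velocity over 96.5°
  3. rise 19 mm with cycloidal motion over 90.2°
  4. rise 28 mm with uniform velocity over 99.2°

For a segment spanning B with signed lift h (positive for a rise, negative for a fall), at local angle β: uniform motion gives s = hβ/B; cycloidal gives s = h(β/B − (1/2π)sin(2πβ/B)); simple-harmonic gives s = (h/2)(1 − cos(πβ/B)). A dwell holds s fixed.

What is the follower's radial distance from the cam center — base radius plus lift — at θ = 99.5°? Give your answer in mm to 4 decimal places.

seg 1 [0°–74.1°] dwell: s stays 0.0000
seg 2 [74.1°–170.6°] uniform, h=17: θ=99.5° here. β=25.4, B=96.5. 17·25.4/96.5 = 4.4746 → s = 4.4746
radial distance = base radius + s = 30 + 4.4746 = 34.4746

34.4746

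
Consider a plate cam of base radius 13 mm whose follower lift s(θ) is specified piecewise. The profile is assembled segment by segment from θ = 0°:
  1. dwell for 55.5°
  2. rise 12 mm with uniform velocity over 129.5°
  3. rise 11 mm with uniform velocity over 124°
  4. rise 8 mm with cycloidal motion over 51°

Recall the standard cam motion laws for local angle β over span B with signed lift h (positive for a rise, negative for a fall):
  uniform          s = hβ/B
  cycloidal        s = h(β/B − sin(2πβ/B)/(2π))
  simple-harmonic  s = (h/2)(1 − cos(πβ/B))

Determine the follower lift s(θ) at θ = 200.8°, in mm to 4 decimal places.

seg 1 [0°–55.5°] dwell: s stays 0.0000
seg 2 [55.5°–185°] uniform, h=12: full span → s += 12 → s = 12.0000
seg 3 [185°–309°] uniform, h=11: θ=200.8° here. β=15.8, B=124. 11·15.8/124 = 1.4016 → s = 13.4016

13.4016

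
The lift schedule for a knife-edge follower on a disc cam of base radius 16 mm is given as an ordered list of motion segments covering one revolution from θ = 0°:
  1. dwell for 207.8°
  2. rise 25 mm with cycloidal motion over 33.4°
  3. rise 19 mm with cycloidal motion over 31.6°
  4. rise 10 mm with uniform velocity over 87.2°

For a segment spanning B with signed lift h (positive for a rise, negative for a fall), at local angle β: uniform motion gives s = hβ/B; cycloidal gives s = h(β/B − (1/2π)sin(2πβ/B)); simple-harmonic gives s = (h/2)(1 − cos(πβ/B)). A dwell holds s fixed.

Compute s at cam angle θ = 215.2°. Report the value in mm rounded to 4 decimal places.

seg 1 [0°–207.8°] dwell: s stays 0.0000
seg 2 [207.8°–241.2°] cycloidal, h=25: θ=215.2° here. β=7.4, B=33.4. 25·(0.2216 − sin(2π·0.2216)/(2π)) = 1.6234 → s = 1.6234

1.6234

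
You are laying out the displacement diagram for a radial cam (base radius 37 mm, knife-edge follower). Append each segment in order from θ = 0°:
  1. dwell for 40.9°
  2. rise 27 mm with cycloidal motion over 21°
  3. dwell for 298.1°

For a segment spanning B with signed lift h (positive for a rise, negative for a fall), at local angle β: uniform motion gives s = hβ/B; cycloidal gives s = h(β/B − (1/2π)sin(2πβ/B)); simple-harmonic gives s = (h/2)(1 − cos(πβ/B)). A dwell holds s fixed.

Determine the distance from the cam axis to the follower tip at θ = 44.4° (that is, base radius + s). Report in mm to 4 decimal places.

seg 1 [0°–40.9°] dwell: s stays 0.0000
seg 2 [40.9°–61.9°] cycloidal, h=27: θ=44.4° here. β=3.5, B=21. 27·(0.1667 − sin(2π·0.1667)/(2π)) = 0.7785 → s = 0.7785
radial distance = base radius + s = 37 + 0.7785 = 37.7785

37.7785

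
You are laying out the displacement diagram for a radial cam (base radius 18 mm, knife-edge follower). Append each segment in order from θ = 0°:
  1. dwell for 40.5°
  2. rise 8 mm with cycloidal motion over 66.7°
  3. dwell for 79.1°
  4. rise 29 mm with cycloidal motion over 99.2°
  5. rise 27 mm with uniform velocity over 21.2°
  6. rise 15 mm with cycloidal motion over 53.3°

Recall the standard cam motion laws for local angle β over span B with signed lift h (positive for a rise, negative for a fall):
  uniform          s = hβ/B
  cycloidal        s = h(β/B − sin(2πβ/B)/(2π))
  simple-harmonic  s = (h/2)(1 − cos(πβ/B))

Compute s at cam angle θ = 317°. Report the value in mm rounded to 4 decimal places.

seg 1 [0°–40.5°] dwell: s stays 0.0000
seg 2 [40.5°–107.2°] cycloidal, h=8: full span → s += 8 → s = 8.0000
seg 3 [107.2°–186.3°] dwell: s stays 8.0000
seg 4 [186.3°–285.5°] cycloidal, h=29: full span → s += 29 → s = 37.0000
seg 5 [285.5°–306.7°] uniform, h=27: full span → s += 27 → s = 64.0000
seg 6 [306.7°–360°] cycloidal, h=15: θ=317° here. β=10.3, B=53.3. 15·(0.1932 − sin(2π·0.1932)/(2π)) = 0.6615 → s = 64.6615

64.6615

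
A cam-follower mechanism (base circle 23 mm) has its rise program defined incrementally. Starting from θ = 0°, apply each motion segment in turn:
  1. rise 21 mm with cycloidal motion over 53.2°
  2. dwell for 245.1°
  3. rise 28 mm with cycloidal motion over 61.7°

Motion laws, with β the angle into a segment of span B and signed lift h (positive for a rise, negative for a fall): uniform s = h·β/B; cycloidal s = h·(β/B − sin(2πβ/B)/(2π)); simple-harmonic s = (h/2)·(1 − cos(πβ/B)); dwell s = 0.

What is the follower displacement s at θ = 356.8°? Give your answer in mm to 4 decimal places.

seg 1 [0°–53.2°] cycloidal, h=21: full span → s += 21 → s = 21.0000
seg 2 [53.2°–298.3°] dwell: s stays 21.0000
seg 3 [298.3°–360°] cycloidal, h=28: θ=356.8° here. β=58.5, B=61.7. 28·(0.9481 − sin(2π·0.9481)/(2π)) = 27.9744 → s = 48.9744

48.9744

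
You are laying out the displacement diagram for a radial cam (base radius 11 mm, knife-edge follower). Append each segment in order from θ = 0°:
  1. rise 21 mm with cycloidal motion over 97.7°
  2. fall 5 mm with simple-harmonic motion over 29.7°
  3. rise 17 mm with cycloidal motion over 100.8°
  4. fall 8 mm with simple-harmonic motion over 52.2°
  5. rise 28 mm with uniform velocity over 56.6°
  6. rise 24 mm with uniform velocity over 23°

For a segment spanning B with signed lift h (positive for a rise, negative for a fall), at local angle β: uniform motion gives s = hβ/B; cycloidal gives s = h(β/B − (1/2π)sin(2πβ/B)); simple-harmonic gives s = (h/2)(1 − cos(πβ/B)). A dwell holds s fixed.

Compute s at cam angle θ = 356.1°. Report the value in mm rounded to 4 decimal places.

seg 1 [0°–97.7°] cycloidal, h=21: full span → s += 21 → s = 21.0000
seg 2 [97.7°–127.4°] simple-harmonic, h=-5: full span → s += -5 → s = 16.0000
seg 3 [127.4°–228.2°] cycloidal, h=17: full span → s += 17 → s = 33.0000
seg 4 [228.2°–280.4°] simple-harmonic, h=-8: full span → s += -8 → s = 25.0000
seg 5 [280.4°–337°] uniform, h=28: full span → s += 28 → s = 53.0000
seg 6 [337°–360°] uniform, h=24: θ=356.1° here. β=19.1, B=23. 24·19.1/23 = 19.9304 → s = 72.9304

72.9304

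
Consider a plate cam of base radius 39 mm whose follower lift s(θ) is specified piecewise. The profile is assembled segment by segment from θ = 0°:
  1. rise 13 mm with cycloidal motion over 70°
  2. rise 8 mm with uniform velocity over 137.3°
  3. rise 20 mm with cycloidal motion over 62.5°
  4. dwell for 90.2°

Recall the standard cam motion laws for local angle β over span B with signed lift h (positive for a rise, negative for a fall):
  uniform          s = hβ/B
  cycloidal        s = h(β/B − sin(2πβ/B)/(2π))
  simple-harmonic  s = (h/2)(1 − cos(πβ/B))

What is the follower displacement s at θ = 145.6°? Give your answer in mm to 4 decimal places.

seg 1 [0°–70°] cycloidal, h=13: full span → s += 13 → s = 13.0000
seg 2 [70°–207.3°] uniform, h=8: θ=145.6° here. β=75.6, B=137.3. 8·75.6/137.3 = 4.4050 → s = 17.4050

17.4050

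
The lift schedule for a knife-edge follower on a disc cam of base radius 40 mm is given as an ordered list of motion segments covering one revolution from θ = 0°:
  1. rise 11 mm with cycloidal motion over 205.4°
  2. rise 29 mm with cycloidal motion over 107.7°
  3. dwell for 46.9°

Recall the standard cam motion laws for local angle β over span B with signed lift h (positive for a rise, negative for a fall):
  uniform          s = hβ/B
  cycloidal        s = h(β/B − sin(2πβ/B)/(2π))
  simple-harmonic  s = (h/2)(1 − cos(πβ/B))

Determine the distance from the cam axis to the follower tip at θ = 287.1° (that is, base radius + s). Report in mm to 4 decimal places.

seg 1 [0°–205.4°] cycloidal, h=11: full span → s += 11 → s = 11.0000
seg 2 [205.4°–313.1°] cycloidal, h=29: θ=287.1° here. β=81.7, B=107.7. 29·(0.7586 − sin(2π·0.7586)/(2π)) = 26.6078 → s = 37.6078
radial distance = base radius + s = 40 + 37.6078 = 77.6078

77.6078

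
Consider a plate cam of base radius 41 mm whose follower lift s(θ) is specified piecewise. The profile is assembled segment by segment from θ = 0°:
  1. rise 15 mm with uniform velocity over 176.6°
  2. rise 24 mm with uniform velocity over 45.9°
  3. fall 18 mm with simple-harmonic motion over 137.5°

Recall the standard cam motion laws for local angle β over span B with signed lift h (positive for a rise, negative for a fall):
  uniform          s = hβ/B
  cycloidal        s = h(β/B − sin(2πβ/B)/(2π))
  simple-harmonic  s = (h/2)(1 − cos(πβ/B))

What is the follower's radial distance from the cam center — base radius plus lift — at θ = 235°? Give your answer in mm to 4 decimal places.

seg 1 [0°–176.6°] uniform, h=15: full span → s += 15 → s = 15.0000
seg 2 [176.6°–222.5°] uniform, h=24: full span → s += 24 → s = 39.0000
seg 3 [222.5°–360°] simple-harmonic, h=-18: θ=235° here. β=12.5, B=137.5. -18/2·(1 − cos(π·0.0909)) = -0.3646 → s = 38.6354
radial distance = base radius + s = 41 + 38.6354 = 79.6354

79.6354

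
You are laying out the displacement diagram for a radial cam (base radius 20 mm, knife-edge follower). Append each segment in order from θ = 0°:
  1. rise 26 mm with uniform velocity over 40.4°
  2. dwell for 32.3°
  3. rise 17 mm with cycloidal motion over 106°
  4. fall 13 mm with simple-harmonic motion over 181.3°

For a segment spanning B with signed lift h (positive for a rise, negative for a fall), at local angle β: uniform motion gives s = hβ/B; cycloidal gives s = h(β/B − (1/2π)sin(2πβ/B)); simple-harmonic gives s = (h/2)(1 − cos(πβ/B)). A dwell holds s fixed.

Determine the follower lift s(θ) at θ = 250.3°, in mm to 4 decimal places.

seg 1 [0°–40.4°] uniform, h=26: full span → s += 26 → s = 26.0000
seg 2 [40.4°–72.7°] dwell: s stays 26.0000
seg 3 [72.7°–178.7°] cycloidal, h=17: full span → s += 17 → s = 43.0000
seg 4 [178.7°–360°] simple-harmonic, h=-13: θ=250.3° here. β=71.6, B=181.3. -13/2·(1 − cos(π·0.3949)) = -4.3931 → s = 38.6069

38.6069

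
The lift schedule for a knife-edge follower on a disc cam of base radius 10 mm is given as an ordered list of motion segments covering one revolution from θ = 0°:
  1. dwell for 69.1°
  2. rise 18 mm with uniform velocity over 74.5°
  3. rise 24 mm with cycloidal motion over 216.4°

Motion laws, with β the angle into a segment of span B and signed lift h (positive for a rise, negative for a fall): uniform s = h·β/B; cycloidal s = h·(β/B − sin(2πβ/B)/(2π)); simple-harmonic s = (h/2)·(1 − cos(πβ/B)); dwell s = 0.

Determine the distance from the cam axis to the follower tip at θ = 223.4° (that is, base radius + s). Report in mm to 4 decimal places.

seg 1 [0°–69.1°] dwell: s stays 0.0000
seg 2 [69.1°–143.6°] uniform, h=18: full span → s += 18 → s = 18.0000
seg 3 [143.6°–360°] cycloidal, h=24: θ=223.4° here. β=79.8, B=216.4. 24·(0.3688 − sin(2π·0.3688)/(2π)) = 6.0456 → s = 24.0456
radial distance = base radius + s = 10 + 24.0456 = 34.0456

34.0456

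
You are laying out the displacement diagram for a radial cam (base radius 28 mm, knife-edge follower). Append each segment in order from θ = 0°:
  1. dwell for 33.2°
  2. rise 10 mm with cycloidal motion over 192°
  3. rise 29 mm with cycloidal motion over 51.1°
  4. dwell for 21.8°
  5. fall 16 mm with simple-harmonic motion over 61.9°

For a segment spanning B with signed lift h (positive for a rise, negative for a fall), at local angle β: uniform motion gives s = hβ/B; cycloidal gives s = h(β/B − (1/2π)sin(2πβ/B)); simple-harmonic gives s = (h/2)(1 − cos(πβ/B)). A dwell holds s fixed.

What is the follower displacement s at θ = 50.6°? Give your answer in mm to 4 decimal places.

seg 1 [0°–33.2°] dwell: s stays 0.0000
seg 2 [33.2°–225.2°] cycloidal, h=10: θ=50.6° here. β=17.4, B=192. 10·(0.0906 − sin(2π·0.0906)/(2π)) = 0.0482 → s = 0.0482

0.0482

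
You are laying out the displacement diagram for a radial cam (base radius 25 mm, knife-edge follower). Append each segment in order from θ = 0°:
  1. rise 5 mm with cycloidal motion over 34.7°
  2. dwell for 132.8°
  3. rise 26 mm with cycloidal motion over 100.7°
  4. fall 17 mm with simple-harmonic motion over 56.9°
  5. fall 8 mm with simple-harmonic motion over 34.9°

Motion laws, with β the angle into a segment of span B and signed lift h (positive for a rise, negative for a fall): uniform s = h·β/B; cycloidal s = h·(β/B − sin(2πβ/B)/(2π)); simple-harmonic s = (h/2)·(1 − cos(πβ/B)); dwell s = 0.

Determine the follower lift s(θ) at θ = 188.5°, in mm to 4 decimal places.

seg 1 [0°–34.7°] cycloidal, h=5: full span → s += 5 → s = 5.0000
seg 2 [34.7°–167.5°] dwell: s stays 5.0000
seg 3 [167.5°–268.2°] cycloidal, h=26: θ=188.5° here. β=21, B=100.7. 26·(0.2085 − sin(2π·0.2085)/(2π)) = 1.4236 → s = 6.4236

6.4236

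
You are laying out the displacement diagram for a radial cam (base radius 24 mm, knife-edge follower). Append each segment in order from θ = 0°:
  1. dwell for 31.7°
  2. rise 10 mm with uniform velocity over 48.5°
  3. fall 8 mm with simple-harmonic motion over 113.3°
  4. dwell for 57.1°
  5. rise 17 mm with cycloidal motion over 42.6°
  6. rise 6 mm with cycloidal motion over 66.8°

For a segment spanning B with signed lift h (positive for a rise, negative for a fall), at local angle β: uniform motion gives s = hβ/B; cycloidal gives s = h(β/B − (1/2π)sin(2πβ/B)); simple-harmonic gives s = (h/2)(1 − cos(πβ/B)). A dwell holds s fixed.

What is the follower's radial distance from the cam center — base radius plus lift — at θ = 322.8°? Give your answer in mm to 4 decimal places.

seg 1 [0°–31.7°] dwell: s stays 0.0000
seg 2 [31.7°–80.2°] uniform, h=10: full span → s += 10 → s = 10.0000
seg 3 [80.2°–193.5°] simple-harmonic, h=-8: full span → s += -8 → s = 2.0000
seg 4 [193.5°–250.6°] dwell: s stays 2.0000
seg 5 [250.6°–293.2°] cycloidal, h=17: full span → s += 17 → s = 19.0000
seg 6 [293.2°–360°] cycloidal, h=6: θ=322.8° here. β=29.6, B=66.8. 6·(0.4431 − sin(2π·0.4431)/(2π)) = 2.3246 → s = 21.3246
radial distance = base radius + s = 24 + 21.3246 = 45.3246

45.3246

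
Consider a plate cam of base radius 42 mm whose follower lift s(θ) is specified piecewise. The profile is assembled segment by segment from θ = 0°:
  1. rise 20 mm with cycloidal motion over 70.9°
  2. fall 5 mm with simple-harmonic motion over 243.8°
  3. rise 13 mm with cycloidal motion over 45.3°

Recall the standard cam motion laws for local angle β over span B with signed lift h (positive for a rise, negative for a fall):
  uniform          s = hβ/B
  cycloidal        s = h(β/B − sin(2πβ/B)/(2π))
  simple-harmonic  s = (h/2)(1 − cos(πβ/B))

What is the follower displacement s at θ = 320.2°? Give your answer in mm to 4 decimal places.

seg 1 [0°–70.9°] cycloidal, h=20: full span → s += 20 → s = 20.0000
seg 2 [70.9°–314.7°] simple-harmonic, h=-5: full span → s += -5 → s = 15.0000
seg 3 [314.7°–360°] cycloidal, h=13: θ=320.2° here. β=5.5, B=45.3. 13·(0.1214 − sin(2π·0.1214)/(2π)) = 0.1487 → s = 15.1487

15.1487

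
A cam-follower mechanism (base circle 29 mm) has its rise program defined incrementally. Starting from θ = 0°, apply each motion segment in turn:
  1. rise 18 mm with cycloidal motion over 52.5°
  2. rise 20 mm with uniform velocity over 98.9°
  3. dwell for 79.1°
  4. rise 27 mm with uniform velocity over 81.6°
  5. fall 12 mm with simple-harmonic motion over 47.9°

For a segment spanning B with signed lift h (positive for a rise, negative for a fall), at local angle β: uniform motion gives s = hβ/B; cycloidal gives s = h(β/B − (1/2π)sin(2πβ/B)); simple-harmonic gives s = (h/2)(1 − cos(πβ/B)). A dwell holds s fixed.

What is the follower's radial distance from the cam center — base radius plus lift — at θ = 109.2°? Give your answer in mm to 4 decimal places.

seg 1 [0°–52.5°] cycloidal, h=18: full span → s += 18 → s = 18.0000
seg 2 [52.5°–151.4°] uniform, h=20: θ=109.2° here. β=56.7, B=98.9. 20·56.7/98.9 = 11.4661 → s = 29.4661
radial distance = base radius + s = 29 + 29.4661 = 58.4661

58.4661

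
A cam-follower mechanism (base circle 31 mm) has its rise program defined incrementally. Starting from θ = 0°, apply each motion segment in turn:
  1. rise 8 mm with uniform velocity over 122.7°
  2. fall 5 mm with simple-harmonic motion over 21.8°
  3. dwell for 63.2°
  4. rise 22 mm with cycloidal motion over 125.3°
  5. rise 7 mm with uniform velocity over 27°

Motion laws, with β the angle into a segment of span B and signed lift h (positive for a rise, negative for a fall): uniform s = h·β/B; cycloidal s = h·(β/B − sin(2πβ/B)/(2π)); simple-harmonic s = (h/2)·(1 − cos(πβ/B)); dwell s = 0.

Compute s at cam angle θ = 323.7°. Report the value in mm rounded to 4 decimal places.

seg 1 [0°–122.7°] uniform, h=8: full span → s += 8 → s = 8.0000
seg 2 [122.7°–144.5°] simple-harmonic, h=-5: full span → s += -5 → s = 3.0000
seg 3 [144.5°–207.7°] dwell: s stays 3.0000
seg 4 [207.7°–333°] cycloidal, h=22: θ=323.7° here. β=116, B=125.3. 22·(0.9258 − sin(2π·0.9258)/(2π)) = 21.9415 → s = 24.9415

24.9415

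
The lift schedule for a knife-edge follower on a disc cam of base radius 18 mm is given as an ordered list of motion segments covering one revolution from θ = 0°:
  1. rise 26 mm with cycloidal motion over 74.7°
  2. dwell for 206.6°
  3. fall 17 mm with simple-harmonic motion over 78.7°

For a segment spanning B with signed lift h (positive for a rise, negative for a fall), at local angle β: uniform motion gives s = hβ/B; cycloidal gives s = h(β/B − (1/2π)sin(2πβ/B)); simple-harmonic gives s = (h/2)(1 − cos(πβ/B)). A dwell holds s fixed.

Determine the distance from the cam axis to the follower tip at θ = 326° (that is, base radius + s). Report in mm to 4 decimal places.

seg 1 [0°–74.7°] cycloidal, h=26: full span → s += 26 → s = 26.0000
seg 2 [74.7°–281.3°] dwell: s stays 26.0000
seg 3 [281.3°–360°] simple-harmonic, h=-17: θ=326° here. β=44.7, B=78.7. -17/2·(1 − cos(π·0.5680)) = -10.3015 → s = 15.6985
radial distance = base radius + s = 18 + 15.6985 = 33.6985

33.6985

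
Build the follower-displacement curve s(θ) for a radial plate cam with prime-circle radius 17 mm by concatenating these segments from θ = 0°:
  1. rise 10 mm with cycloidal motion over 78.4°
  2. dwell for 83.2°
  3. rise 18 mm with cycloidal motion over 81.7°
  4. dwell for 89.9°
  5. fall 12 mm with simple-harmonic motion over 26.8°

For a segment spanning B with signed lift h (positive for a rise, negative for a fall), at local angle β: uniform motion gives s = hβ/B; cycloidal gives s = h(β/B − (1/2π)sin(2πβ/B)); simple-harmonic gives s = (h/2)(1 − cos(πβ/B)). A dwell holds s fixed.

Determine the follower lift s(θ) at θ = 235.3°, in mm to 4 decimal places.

seg 1 [0°–78.4°] cycloidal, h=10: full span → s += 10 → s = 10.0000
seg 2 [78.4°–161.6°] dwell: s stays 10.0000
seg 3 [161.6°–243.3°] cycloidal, h=18: θ=235.3° here. β=73.7, B=81.7. 18·(0.9021 − sin(2π·0.9021)/(2π)) = 17.8909 → s = 27.8909

27.8909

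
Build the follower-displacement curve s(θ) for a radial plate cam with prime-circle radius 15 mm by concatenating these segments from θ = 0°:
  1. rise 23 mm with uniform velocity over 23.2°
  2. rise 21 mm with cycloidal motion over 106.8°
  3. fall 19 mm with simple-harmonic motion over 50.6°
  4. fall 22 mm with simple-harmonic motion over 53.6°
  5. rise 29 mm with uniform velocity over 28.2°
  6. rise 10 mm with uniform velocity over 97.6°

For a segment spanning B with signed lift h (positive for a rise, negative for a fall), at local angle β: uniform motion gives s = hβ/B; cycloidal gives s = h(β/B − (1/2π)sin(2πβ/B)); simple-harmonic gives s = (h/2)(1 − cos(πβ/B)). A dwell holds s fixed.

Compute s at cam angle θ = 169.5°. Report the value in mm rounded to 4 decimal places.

seg 1 [0°–23.2°] uniform, h=23: full span → s += 23 → s = 23.0000
seg 2 [23.2°–130°] cycloidal, h=21: full span → s += 21 → s = 44.0000
seg 3 [130°–180.6°] simple-harmonic, h=-19: θ=169.5° here. β=39.5, B=50.6. -19/2·(1 − cos(π·0.7806)) = -16.8319 → s = 27.1681

27.1681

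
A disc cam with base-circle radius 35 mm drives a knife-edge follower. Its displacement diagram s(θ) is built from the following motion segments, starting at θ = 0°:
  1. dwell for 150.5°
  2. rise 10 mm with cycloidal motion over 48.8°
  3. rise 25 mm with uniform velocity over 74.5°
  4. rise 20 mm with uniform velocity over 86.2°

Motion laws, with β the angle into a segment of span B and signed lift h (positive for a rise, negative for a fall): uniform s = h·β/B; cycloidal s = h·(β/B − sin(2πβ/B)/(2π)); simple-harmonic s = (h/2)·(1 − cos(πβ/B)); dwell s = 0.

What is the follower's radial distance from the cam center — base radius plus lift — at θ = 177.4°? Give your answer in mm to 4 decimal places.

seg 1 [0°–150.5°] dwell: s stays 0.0000
seg 2 [150.5°–199.3°] cycloidal, h=10: θ=177.4° here. β=26.9, B=48.8. 10·(0.5512 − sin(2π·0.5512)/(2π)) = 6.0158 → s = 6.0158
radial distance = base radius + s = 35 + 6.0158 = 41.0158

41.0158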